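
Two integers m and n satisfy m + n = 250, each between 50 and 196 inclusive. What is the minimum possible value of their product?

10584

For a fixed sum, mn is smallest when m and n are as far apart as possible.
At the endpoint m = 54, n = 250 − 54 = 196, so mn = 54 × 196 = 10584.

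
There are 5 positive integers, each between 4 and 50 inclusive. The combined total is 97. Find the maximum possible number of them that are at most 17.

Suppose k of them are at most 17. Those contribute at most 17 each and the rest at most 50 each.
So the total is at most 17k + 50(5 − k) = 250 − 33k. This must still be ≥ 97, so k ≤ 4.
k = 4 is achieved by 4 values at 17 and 1 at 50, total 118; lower one of the 50's by 21 (still > 17) to reach 97.

4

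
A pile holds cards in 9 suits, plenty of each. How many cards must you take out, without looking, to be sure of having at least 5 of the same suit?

In the worst case you draw 4 of each of the 9 suits: 9 × 4 = 36.
One more forces 5 of some suit, so 36 + 1 = 37.

37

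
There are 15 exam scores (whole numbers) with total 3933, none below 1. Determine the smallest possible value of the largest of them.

263

The average is 3933/15 > 262, so not all 15 can be 262 or less; the largest is ≥ 263.
Equality holds with 3 values of 263 and 12 values of 262.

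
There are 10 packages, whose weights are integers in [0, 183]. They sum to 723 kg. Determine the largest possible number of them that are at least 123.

5

With k values at 123 or above and the rest at least 0, the sum is at least 0 + 123k.
Since the sum is 723, we need 123k ≤ 723, i.e. k ≤ 5.
k = 5 is achieved by 5 values at 123 and 5 at 0, total 615; add 108 to one value (staying below 123) to reach 723.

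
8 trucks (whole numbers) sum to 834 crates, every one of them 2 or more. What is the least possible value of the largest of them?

The 8 values sum to 834, so their maximum is at least ⌈834/8⌉ = 105.
Achievable: 2 of them at 105 and 6 at 104 total 834.

105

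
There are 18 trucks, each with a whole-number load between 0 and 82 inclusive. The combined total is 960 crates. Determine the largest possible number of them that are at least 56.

17

With k values at 56 or above and the rest at least 0, the sum is at least 0 + 56k.
Since the sum is 960, we need 56k ≤ 960, i.e. k ≤ 17.
k = 17 is achieved by 17 values at 56 and 1 at 0, total 952; add 8 to one value (staying below 56) to reach 960.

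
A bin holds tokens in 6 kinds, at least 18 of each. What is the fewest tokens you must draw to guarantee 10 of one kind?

55

In the worst case you draw 9 of each of the 6 kinds: 6 × 9 = 54.
One more forces 10 of some kind, so 54 + 1 = 55.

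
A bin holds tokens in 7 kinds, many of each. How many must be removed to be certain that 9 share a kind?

You could draw 8 of every kind without reaching 9 of any — 56 in all.
One more forces 9 of some kind, so 56 + 1 = 57.

57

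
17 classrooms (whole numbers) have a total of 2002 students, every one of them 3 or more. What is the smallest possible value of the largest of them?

The 17 values sum to 2002, so their maximum is at least ⌈2002/17⌉ = 118.
Taking 4 copies of 117 and 13 copies of 118 gives exactly 2002, so 118 is attained.

118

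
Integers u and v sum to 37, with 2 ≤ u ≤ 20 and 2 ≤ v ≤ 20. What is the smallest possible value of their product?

Since u + v is fixed, pushing one of them to its bound minimizes the product.
The extreme feasible split is u = 17, v = 20, giving uv = 340.

340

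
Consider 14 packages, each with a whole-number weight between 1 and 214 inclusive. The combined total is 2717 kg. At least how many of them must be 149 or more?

10

Suppose at most 14 − j of them reach 149; then j values are ≤ 148 and the rest ≤ 214.
The total is then ≤ 148·j + 214·(14 − j) = 2996 − 66j. For this to be ≥ 2717 we need j ≤ 4, so at least 14 − 4 = 10 must reach 149.
Exactly 10 works: 10 values at 214 and 4 at 148 total 2732; lower one of the high values by 15 (still ≥ 149) to hit 2717.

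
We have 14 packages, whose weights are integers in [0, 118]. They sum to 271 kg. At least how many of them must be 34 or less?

Let j be the number exceeding 34. Then the total is ≥ 35·j + 0·(14 − j) = 0 + 35j.
So 35j ≤ 271 and j ≤ 7; hence at least 14 − 7 = 7 are ≤ 34.
Exactly 7 works: 7 values at 0 and 7 at 35 total 245; raise one of the low values by 26 (still ≤ 34) to hit 271.

7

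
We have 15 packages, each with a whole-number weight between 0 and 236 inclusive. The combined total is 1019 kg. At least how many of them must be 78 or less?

Each value above 78 is at least 79, contributing at least 79 − 0 = 79 above the floor 0.
The sum exceeds the floor total 0 by 1019, so at most ⌊1019/79⌋ = 12 exceed 78, and at least 3 are ≤ 78.
Exactly 3 works: 3 values at 0 and 12 at 79 total 948; raise one of the low values by 71 (still ≤ 78) to hit 1019.

3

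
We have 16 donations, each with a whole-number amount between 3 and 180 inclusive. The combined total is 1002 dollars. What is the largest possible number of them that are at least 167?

5

If k of the values are ≥ 167, the total is ≥ 167k + 3(16 − k).
Setting 167k + 3(16 − k) ≤ 1002 gives 164k ≤ 954, so k ≤ 5.
k = 5 is achieved by 5 values at 167 and 11 at 3, total 868; add 134 to one value (staying below 167) to reach 1002.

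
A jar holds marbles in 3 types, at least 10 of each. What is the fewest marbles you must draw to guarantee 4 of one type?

10

In the worst case you draw 3 of each of the 3 types: 3 × 3 = 9.
One more forces 4 of some type, so 9 + 1 = 10.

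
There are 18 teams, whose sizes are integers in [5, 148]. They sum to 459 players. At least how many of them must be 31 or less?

5

If only k of them are at most 31, the other 18 − k are at least 32, so the total is at least (18 − k)·32 + k·5.
This is ≤ 459, so (18 − k)·32 + 5k ≤ 459, which gives k ≥ 5.
Exactly 5 works: 5 values at 5 and 13 at 32 total 441; raise one of the low values by 18 (still ≤ 31) to hit 459.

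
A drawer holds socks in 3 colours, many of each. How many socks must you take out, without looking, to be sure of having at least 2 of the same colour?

In the worst case you draw 1 of each of the 3 colours: 3 × 1 = 3.
One more forces 2 of some colour, so 3 + 1 = 4.

4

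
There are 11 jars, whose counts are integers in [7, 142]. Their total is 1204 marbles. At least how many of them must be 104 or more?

If only k of them are at least 104, the other 11 − k are at most 103, so the total is at most k·142 + (11 − k)·103.
This must reach 1204, so k·142 + (11 − k)·103 ≥ 1204, giving k ≥ 2.
Exactly 2 works: 2 values at 142 and 9 at 103 total 1211; lower one of the high values by 7 (still ≥ 104) to hit 1204.

2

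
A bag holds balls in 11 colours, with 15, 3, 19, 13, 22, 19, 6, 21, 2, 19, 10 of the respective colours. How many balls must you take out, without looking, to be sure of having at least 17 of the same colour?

130

In the worst case you take as many as possible of each colour without reaching 17: 15 + 3 + 16 + 13 + 16 + 16 + 6 + 16 + 2 + 16 + 10 = 129.
The next one must give 17 of some colour, so 129 + 1 = 130.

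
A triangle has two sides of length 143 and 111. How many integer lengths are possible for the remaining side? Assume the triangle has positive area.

221

The triangle inequality gives |143 − 111| < c < 143 + 111, i.e. 32 < c < 254.
So c can be any integer from 33 to 253: 221 values.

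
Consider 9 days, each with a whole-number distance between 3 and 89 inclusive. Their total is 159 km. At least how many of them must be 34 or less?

Each value above 34 is at least 35, contributing at least 35 − 3 = 32 above the floor 3.
The sum exceeds the floor total 27 by 132, so at most ⌊132/32⌋ = 4 exceed 34, and at least 5 are ≤ 34.
Exactly 5 works: 5 values at 3 and 4 at 35 total 155; raise one of the low values by 4 (still ≤ 34) to hit 159.

5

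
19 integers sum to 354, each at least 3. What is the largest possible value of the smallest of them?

18

The 19 values sum to 354, so their minimum is at most ⌊354/19⌋ = 18.
Achievable: 7 of them at 18 and 12 at 19 total 354.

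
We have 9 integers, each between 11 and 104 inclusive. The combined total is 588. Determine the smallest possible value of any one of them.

11

To make one integer as small as possible, make the other 8 as large as possible.
The other 8 can take up 8 × 104 = 832 ≥ 588 − 11, so one integer can sit at its floor of 11.
Achievable: one at 11 and the other 8 totalling 577, which fits since 8 × 11 ≤ 577 ≤ 8 × 104.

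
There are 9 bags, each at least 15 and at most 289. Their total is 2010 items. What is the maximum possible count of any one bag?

To make one bag as large as possible, make the other 8 as small as possible.
The other 8 contribute at least 8 × 15 = 120, leaving at most 2010 − 120 = 1890.
But each bag is capped at 289, so the maximum is 289.
Achievable: one at 289 and the other 8 totalling 1721, which fits since 8 × 15 ≤ 1721 ≤ 8 × 289.

289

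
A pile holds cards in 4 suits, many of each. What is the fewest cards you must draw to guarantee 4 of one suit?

13

You could draw 3 of every suit without reaching 4 of any — 12 in all.
One more forces 4 of some suit, so 12 + 1 = 13.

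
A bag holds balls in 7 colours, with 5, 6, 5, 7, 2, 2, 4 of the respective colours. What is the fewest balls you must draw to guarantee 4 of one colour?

20

In the worst case you take as many as possible of each colour without reaching 4: 3 + 3 + 3 + 3 + 2 + 2 + 3 = 19.
The next one must give 4 of some colour, so 19 + 1 = 20.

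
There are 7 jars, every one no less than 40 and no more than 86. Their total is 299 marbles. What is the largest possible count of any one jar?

59

To make one jar as large as possible, make the other 6 as small as possible.
The other 6 contribute at least 6 × 40 = 240, leaving at most 299 − 240 = 59.
Since 59 ≤ 86, this is achievable: one at 59 and 6 at 40.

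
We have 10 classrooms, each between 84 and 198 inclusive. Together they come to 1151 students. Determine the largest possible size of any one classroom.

To make one classroom as large as possible, make the other 9 as small as possible.
The other 9 contribute at least 9 × 84 = 756, leaving at most 1151 − 756 = 395.
But each classroom is capped at 198, so the maximum is 198.
Achievable: one at 198 and the other 9 totalling 953, which fits since 9 × 84 ≤ 953 ≤ 9 × 198.

198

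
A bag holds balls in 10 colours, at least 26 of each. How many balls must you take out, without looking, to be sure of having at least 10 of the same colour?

You could draw 9 of every colour without reaching 10 of any — 90 in all.
One more forces 10 of some colour, so 90 + 1 = 91.

91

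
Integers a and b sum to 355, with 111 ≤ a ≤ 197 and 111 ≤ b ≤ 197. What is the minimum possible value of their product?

Since a + b is fixed, pushing one of them to its bound minimizes the product.
The extreme feasible split is a = 158, b = 197, giving ab = 31126.

31126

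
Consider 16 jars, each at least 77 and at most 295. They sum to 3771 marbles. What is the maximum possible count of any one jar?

295

To make one jar as large as possible, make the other 15 as small as possible.
The other 15 contribute at least 15 × 77 = 1155, leaving at most 3771 − 1155 = 2616.
But each jar is capped at 295, so the maximum is 295.
Achievable: one at 295 and the other 15 totalling 3476, which fits since 15 × 77 ≤ 3476 ≤ 15 × 295.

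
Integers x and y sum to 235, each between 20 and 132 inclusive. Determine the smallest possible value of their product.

xy = x(235 − x) is concave in x, so over [103, 132] it is minimized at an endpoint.
The extreme feasible split is x = 103, y = 132, giving xy = 13596.

13596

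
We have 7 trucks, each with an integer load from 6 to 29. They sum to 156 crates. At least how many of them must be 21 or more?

2

Suppose at most 7 − j of them reach 21; then j values are ≤ 20 and the rest ≤ 29.
The total is then ≤ 20·j + 29·(7 − j) = 203 − 9j. For this to be ≥ 156 we need j ≤ 5, so at least 7 − 5 = 2 must reach 21.
Exactly 2 works: 2 values at 29 and 5 at 20 total 158; lower one of the high values by 2 (still ≥ 21) to hit 156.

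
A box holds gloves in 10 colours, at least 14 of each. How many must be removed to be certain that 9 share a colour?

81

In the worst case you draw 8 of each of the 10 colours: 10 × 8 = 80.
One more forces 9 of some colour, so 80 + 1 = 81.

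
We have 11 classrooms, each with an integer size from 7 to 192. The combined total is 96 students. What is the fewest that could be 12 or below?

Each value above 12 is at least 13, contributing at least 13 − 7 = 6 above the floor 7.
The sum exceeds the floor total 77 by 19, so at most ⌊19/6⌋ = 3 exceed 12, and at least 8 are ≤ 12.
Exactly 8 works: 8 values at 7 and 3 at 13 total 95; raise one of the low values by 1 (still ≤ 12) to hit 96.

8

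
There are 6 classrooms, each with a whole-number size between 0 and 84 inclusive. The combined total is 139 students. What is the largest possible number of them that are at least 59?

2

With k values at 59 or above and the rest at least 0, the sum is at least 0 + 59k.
Since the sum is 139, we need 59k ≤ 139, i.e. k ≤ 2.
k = 2 is achieved by 2 values at 59 and 4 at 0, total 118; add 21 to one value (staying below 59) to reach 139.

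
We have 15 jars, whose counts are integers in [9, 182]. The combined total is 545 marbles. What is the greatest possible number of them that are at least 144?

3

If k of the values are ≥ 144, the total is ≥ 144k + 9(15 − k).
Setting 144k + 9(15 − k) ≤ 545 gives 135k ≤ 410, so k ≤ 3.
k = 3 is achieved by 3 values at 144 and 12 at 9, total 540; add 5 to one value (staying below 144) to reach 545.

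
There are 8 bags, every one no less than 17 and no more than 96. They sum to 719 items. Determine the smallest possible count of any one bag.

47

To make one bag as small as possible, make the other 7 as large as possible.
The other 7 contribute at most 7 × 96 = 672, leaving at least 719 − 672 = 47.
Since 47 ≥ 17, this is achievable: one at 47 and 7 at 96.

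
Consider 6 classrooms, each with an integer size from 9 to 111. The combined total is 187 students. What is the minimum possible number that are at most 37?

Each value above 37 is at least 38, contributing at least 38 − 9 = 29 above the floor 9.
The sum exceeds the floor total 54 by 133, so at most ⌊133/29⌋ = 4 exceed 37, and at least 2 are ≤ 37.
Exactly 2 works: 2 values at 9 and 4 at 38 total 170; raise one of the low values by 17 (still ≤ 37) to hit 187.

2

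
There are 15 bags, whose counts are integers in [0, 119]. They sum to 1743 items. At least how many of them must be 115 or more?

7

Suppose at most 15 − j of them reach 115; then j values are ≤ 114 and the rest ≤ 119.
The total is then ≤ 114·j + 119·(15 − j) = 1785 − 5j. For this to be ≥ 1743 we need j ≤ 8, so at least 15 − 8 = 7 must reach 115.
Exactly 7 works: 7 values at 119 and 8 at 114 total 1745; lower one of the high values by 2 (still ≥ 115) to hit 1743.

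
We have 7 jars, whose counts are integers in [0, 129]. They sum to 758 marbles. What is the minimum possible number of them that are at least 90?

4

If only k of them are at least 90, the other 7 − k are at most 89, so the total is at most k·129 + (7 − k)·89.
This must reach 758, so k·129 + (7 − k)·89 ≥ 758, giving k ≥ 4.
Exactly 4 works: 4 values at 129 and 3 at 89 total 783; lower one of the high values by 25 (still ≥ 90) to hit 758.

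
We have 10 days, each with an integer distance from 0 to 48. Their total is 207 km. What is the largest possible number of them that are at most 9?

Suppose k of them are at most 9. Those contribute at most 9 each and the rest at most 48 each.
So the total is at most 9k + 48(10 − k) = 480 − 39k. This must still be ≥ 207, so k ≤ 7.
k = 7 is achieved by 7 values at 9 and 3 at 48, total 207.

7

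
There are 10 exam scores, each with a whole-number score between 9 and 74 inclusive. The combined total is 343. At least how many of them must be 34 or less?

1

Each value above 34 is at least 35, contributing at least 35 − 9 = 26 above the floor 9.
The sum exceeds the floor total 90 by 253, so at most ⌊253/26⌋ = 9 exceed 34, and at least 1 are ≤ 34.
Exactly 1 works: 1 value at 9 and 9 at 35 total 324; raise one of the low values by 19 (still ≤ 34) to hit 343.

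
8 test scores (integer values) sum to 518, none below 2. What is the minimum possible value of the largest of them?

The average is 518/8 > 64, so not all 8 can be 64 or less; the largest is ≥ 65.
Achievable: 6 of them at 65 and 2 at 64 total 518.

65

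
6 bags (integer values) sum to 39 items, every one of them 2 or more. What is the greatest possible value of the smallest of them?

The average is 39/6 < 7, so some value is ≤ 6.
Taking 3 copies of 6 and 3 copies of 7 gives exactly 39, so 6 is attained.

6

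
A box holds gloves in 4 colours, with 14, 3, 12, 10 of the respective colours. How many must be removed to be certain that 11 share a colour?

34

In the worst case you take as many as possible of each colour without reaching 11: 10 + 3 + 10 + 10 = 33.
The next one must give 11 of some colour, so 33 + 1 = 34.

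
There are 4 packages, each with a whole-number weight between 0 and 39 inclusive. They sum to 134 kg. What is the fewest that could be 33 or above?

Each value short of 33 is at most 32, costing at least 39 − 32 = 7 against the maximum total of 156.
We can afford to lose at most 156 − 134 = 22, so at most ⌊22/7⌋ = 3 fall short, and at least 1 are ≥ 33.
Exactly 1 works: 1 value at 39 and 3 at 32 total 135; lower one of the high values by 1 (still ≥ 33) to hit 134.

1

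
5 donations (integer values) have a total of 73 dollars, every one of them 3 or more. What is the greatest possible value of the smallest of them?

The average is 73/5 < 15, so some value is ≤ 14.
Achievable: 2 of them at 14 and 3 at 15 total 73.

14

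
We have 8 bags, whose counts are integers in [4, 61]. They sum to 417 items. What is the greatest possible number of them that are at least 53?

7

If k of the values are ≥ 53, the total is ≥ 53k + 4(8 − k).
Setting 53k + 4(8 − k) ≤ 417 gives 49k ≤ 385, so k ≤ 7.
k = 7 is achieved by 7 values at 53 and 1 at 4, total 375; add 42 to one value (staying below 53) to reach 417.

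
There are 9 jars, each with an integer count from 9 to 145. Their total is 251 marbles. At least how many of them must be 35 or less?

Each value above 35 is at least 36, contributing at least 36 − 9 = 27 above the floor 9.
The sum exceeds the floor total 81 by 170, so at most ⌊170/27⌋ = 6 exceed 35, and at least 3 are ≤ 35.
Exactly 3 works: 3 values at 9 and 6 at 36 total 243; raise one of the low values by 8 (still ≤ 35) to hit 251.

3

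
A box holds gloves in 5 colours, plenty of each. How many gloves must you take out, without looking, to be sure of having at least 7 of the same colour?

31

You could draw 6 of every colour without reaching 7 of any — 30 in all.
One more forces 7 of some colour, so 30 + 1 = 31.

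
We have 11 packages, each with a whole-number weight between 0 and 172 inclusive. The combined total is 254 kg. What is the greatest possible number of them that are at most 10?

Each value at 10 or below falls at least 172 − 10 = 162 short of the ceiling 172.
The ceiling total is 11 × 172 = 1892, and we need 254, so at most ⌊(1892 − 254)/162⌋ = 10 can be that low.
k = 10 is achieved by 10 values at 10 and 1 at 172, total 272; lower one of the 172's by 18 (still > 10) to reach 254.

10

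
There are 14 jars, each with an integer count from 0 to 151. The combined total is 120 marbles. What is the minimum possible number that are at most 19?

If only k of them are at most 19, the other 14 − k are at least 20, so the total is at least (14 − k)·20 + k·0.
This is ≤ 120, so (14 − k)·20 + 0k ≤ 120, which gives k ≥ 8.
Exactly 8 works: 8 values at 0 and 6 at 20 total 120.

8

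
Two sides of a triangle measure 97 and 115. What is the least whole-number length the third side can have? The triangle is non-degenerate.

19

The third side must exceed |97 − 115| = 18.
The smallest integer above 18 is 19.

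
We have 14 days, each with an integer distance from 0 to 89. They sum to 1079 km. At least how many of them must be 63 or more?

Each value short of 63 is at most 62, costing at least 89 − 62 = 27 against the maximum total of 1246.
We can afford to lose at most 1246 − 1079 = 167, so at most ⌊167/27⌋ = 6 fall short, and at least 8 are ≥ 63.
Exactly 8 works: 8 values at 89 and 6 at 62 total 1084; lower one of the high values by 5 (still ≥ 63) to hit 1079.

8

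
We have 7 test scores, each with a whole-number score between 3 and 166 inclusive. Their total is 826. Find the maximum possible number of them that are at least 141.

5

With k values at 141 or above and the rest at least 3, the sum is at least 21 + 138k.
Since the sum is 826, we need 138k ≤ 805, i.e. k ≤ 5.
k = 5 is achieved by 5 values at 141 and 2 at 3, total 711; add 115 to one value (staying below 141) to reach 826.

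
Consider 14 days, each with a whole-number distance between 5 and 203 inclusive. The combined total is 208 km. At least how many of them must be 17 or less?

If only k of them are at most 17, the other 14 − k are at least 18, so the total is at least (14 − k)·18 + k·5.
This is ≤ 208, so (14 − k)·18 + 5k ≤ 208, which gives k ≥ 4.
Exactly 4 works: 4 values at 5 and 10 at 18 total 200; raise one of the low values by 8 (still ≤ 17) to hit 208.

4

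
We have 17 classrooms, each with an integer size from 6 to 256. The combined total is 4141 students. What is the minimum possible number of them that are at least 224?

Each value short of 224 is at most 223, costing at least 256 − 223 = 33 against the maximum total of 4352.
We can afford to lose at most 4352 − 4141 = 211, so at most ⌊211/33⌋ = 6 fall short, and at least 11 are ≥ 224.
Exactly 11 works: 11 values at 256 and 6 at 223 total 4154; lower one of the high values by 13 (still ≥ 224) to hit 4141.

11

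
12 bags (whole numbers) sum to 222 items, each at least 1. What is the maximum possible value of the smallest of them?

18

If every one of the 12 were at least 19, the total would be at least 12 × 19 = 228 > 222.
Taking 6 copies of 18 and 6 copies of 19 gives exactly 222, so 18 is attained.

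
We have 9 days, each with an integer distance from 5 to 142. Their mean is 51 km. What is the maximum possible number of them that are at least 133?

3

The total is 9 × 51 = 459.
With k values at 133 or above and the rest at least 5, the sum is at least 45 + 128k.
Since the sum is 459, we need 128k ≤ 414, i.e. k ≤ 3.
k = 3 is achieved by 3 values at 133 and 6 at 5, total 429; add 30 to one value (staying below 133) to reach 459.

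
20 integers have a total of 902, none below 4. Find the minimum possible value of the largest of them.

Some value must be at least ⌈902/20⌉ = 46, since 20 × 45 = 900 < 902.
Achievable: 2 of them at 46 and 18 at 45 total 902.

46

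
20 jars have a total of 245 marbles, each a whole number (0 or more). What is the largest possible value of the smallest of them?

12

If every one of the 20 were at least 13, the total would be at least 20 × 13 = 260 > 245.
Taking 15 copies of 12 and 5 copies of 13 gives exactly 245, so 12 is attained.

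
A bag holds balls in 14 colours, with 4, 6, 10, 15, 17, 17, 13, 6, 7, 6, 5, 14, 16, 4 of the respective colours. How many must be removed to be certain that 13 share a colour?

In the worst case you take as many as possible of each colour without reaching 13: 4 + 6 + 10 + 12 + 12 + 12 + 12 + 6 + 7 + 6 + 5 + 12 + 12 + 4 = 120.
The next one must give 13 of some colour, so 120 + 1 = 121.

121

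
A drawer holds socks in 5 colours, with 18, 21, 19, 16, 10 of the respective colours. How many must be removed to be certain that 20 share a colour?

In the worst case you take as many as possible of each colour without reaching 20: 18 + 19 + 19 + 16 + 10 = 82.
The next one must give 20 of some colour, so 82 + 1 = 83.

83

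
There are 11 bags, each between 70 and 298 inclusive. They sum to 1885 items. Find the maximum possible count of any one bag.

Maximizing one value means minimizing the remaining 10.
The other 10 contribute at least 10 × 70 = 700, leaving at most 1885 − 700 = 1185.
But each bag is capped at 298, so the maximum is 298.
Achievable: one at 298 and the other 10 totalling 1587, which fits since 10 × 70 ≤ 1587 ≤ 10 × 298.

298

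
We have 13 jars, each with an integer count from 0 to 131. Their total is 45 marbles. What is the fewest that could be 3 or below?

Each value above 3 is at least 4, contributing at least 4 − 0 = 4 above the floor 0.
The sum exceeds the floor total 0 by 45, so at most ⌊45/4⌋ = 11 exceed 3, and at least 2 are ≤ 3.
Exactly 2 works: 2 values at 0 and 11 at 4 total 44; raise one of the low values by 1 (still ≤ 3) to hit 45.

2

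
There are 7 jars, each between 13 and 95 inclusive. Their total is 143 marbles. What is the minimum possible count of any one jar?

To make one jar as small as possible, make the other 6 as large as possible.
The other 6 can take up 6 × 95 = 570 ≥ 143 − 13, so one jar can sit at its floor of 13.
Achievable: one at 13 and the other 6 totalling 130, which fits since 6 × 13 ≤ 130 ≤ 6 × 95.

13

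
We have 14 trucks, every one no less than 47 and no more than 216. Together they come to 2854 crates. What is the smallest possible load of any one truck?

Minimizing one value means maximizing the remaining 13.
The other 13 can take up 13 × 216 = 2808 ≥ 2854 − 47, so one truck can sit at its floor of 47.
Achievable: one at 47 and the other 13 totalling 2807, which fits since 13 × 47 ≤ 2807 ≤ 13 × 216.

47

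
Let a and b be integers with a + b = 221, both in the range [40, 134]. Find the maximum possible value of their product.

12210

ab = a(221 − a) is maximized when a is as near 221/2 as the bounds allow.
Taking a = 110 and b = 111 (both in [40, 134]) gives ab = 12210.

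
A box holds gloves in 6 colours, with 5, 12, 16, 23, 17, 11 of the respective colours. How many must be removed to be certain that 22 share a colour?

In the worst case you take as many as possible of each colour without reaching 22: 5 + 12 + 16 + 21 + 17 + 11 = 82.
The next one must give 22 of some colour, so 82 + 1 = 83.

83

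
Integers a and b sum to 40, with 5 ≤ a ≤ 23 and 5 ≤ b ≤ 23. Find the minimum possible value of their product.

391

Since a + b is fixed, pushing one of them to its bound minimizes the product.
The extreme feasible split is a = 17, b = 23, giving ab = 391.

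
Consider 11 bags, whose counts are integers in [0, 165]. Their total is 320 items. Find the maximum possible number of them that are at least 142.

2

Suppose k of them are at least 142. Those contribute at least 142 each and the other 11 − k at least 0 each.
So the total is at least 142k + 0(11 − k) = 0 + 142k. This must be ≤ 320, giving k ≤ 2.
k = 2 is achieved by 2 values at 142 and 9 at 0, total 284; add 36 to one value (staying below 142) to reach 320.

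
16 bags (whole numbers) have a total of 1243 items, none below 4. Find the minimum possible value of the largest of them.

If every one of the 16 were at most 77, the total would be at most 16 × 77 = 1232 < 1243.
Equality holds with 11 values of 78 and 5 values of 77.

78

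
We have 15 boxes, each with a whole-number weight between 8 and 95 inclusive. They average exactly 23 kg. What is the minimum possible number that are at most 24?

2

The total is 15 × 23 = 345.
Let j be the number exceeding 24. Then the total is ≥ 25·j + 8·(15 − j) = 120 + 17j.
So 17j ≤ 225 and j ≤ 13; hence at least 15 − 13 = 2 are ≤ 24.
Exactly 2 works: 2 values at 8 and 13 at 25 total 341; raise one of the low values by 4 (still ≤ 24) to hit 345.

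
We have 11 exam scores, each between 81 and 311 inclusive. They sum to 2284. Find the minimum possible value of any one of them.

81

Minimizing one value means maximizing the remaining 10.
The other 10 can take up 10 × 311 = 3110 ≥ 2284 − 81, so one score can sit at its floor of 81.
Achievable: one at 81 and the other 10 totalling 2203, which fits since 10 × 81 ≤ 2203 ≤ 10 × 311.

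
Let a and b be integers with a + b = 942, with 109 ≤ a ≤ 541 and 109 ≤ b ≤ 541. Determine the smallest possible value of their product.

216941

ab = a(942 − a) is concave in a, so over [401, 541] it is minimized at an endpoint.
At the endpoint a = 401, b = 942 − 401 = 541, so ab = 401 × 541 = 216941.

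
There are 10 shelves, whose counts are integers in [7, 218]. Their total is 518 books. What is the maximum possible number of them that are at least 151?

If k of the values are ≥ 151, the total is ≥ 151k + 7(10 − k).
Setting 151k + 7(10 − k) ≤ 518 gives 144k ≤ 448, so k ≤ 3.
k = 3 is achieved by 3 values at 151 and 7 at 7, total 502; add 16 to one value (staying below 151) to reach 518.

3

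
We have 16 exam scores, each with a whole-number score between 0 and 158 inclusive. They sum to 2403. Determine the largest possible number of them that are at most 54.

Suppose k of them are at most 54. Those contribute at most 54 each and the rest at most 158 each.
So the total is at most 54k + 158(16 − k) = 2528 − 104k. This must still be ≥ 2403, so k ≤ 1.
k = 1 is achieved by 1 value at 54 and 15 at 158, total 2424; lower one of the 158's by 21 (still > 54) to reach 2403.

1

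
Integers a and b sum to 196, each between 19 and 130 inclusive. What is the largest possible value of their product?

9604

With a + b fixed, ab peaks when the two are closest together.
Taking a = 98 and b = 98 (both in [19, 130]) gives ab = 9604.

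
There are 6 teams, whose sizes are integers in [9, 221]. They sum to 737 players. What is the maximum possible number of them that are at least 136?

5

If k of the values are ≥ 136, the total is ≥ 136k + 9(6 − k).
Setting 136k + 9(6 − k) ≤ 737 gives 127k ≤ 683, so k ≤ 5.
k = 5 is achieved by 5 values at 136 and 1 at 9, total 689; add 48 to one value (staying below 136) to reach 737.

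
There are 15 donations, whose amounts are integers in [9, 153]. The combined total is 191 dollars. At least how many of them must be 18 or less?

10

Each value above 18 is at least 19, contributing at least 19 − 9 = 10 above the floor 9.
The sum exceeds the floor total 135 by 56, so at most ⌊56/10⌋ = 5 exceed 18, and at least 10 are ≤ 18.
Exactly 10 works: 10 values at 9 and 5 at 19 total 185; raise one of the low values by 6 (still ≤ 18) to hit 191.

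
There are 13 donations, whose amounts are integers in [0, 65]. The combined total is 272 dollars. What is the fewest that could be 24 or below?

3

Each value above 24 is at least 25, contributing at least 25 − 0 = 25 above the floor 0.
The sum exceeds the floor total 0 by 272, so at most ⌊272/25⌋ = 10 exceed 24, and at least 3 are ≤ 24.
Exactly 3 works: 3 values at 0 and 10 at 25 total 250; raise one of the low values by 22 (still ≤ 24) to hit 272.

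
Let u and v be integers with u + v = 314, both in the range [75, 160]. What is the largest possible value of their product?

24649

With u + v fixed, uv peaks when the two are closest together.
Taking u = 157 and v = 157 (both in [75, 160]) gives uv = 24649.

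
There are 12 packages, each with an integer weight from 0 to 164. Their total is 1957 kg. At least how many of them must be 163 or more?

7

Each value short of 163 is at most 162, costing at least 164 − 162 = 2 against the maximum total of 1968.
We can afford to lose at most 1968 − 1957 = 11, so at most ⌊11/2⌋ = 5 fall short, and at least 7 are ≥ 163.
Exactly 7 works: 7 values at 164 and 5 at 162 total 1958; lower one of the high values by 1 (still ≥ 163) to hit 1957.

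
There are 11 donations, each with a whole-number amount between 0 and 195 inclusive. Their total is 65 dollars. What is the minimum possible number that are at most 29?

If only k of them are at most 29, the other 11 − k are at least 30, so the total is at least (11 − k)·30 + k·0.
This is ≤ 65, so (11 − k)·30 + 0k ≤ 65, which gives k ≥ 9.
Exactly 9 works: 9 values at 0 and 2 at 30 total 60; raise one of the low values by 5 (still ≤ 29) to hit 65.

9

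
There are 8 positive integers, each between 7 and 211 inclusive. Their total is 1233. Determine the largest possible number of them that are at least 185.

Suppose k of them are at least 185. Those contribute at least 185 each and the other 8 − k at least 7 each.
So the total is at least 185k + 7(8 − k) = 56 + 178k. This must be ≤ 1233, giving k ≤ 6.
k = 6 is achieved by 6 values at 185 and 2 at 7, total 1124; add 109 to one value (staying below 185) to reach 1233.

6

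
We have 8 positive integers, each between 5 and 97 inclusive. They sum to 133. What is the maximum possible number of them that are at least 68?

1

If k of the values are ≥ 68, the total is ≥ 68k + 5(8 − k).
Setting 68k + 5(8 − k) ≤ 133 gives 63k ≤ 93, so k ≤ 1.
k = 1 is achieved by 1 value at 68 and 7 at 5, total 103; add 30 to one value (staying below 68) to reach 133.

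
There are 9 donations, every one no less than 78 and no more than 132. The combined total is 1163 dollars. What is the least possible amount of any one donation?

To make one donation as small as possible, make the other 8 as large as possible.
The other 8 contribute at most 8 × 132 = 1056, leaving at least 1163 − 1056 = 107.
Since 107 ≥ 78, this is achievable: one at 107 and 8 at 132.

107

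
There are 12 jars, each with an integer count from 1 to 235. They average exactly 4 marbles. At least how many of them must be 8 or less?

The total is 12 × 4 = 48.
Let j be the number exceeding 8. Then the total is ≥ 9·j + 1·(12 − j) = 12 + 8j.
So 8j ≤ 36 and j ≤ 4; hence at least 12 − 4 = 8 are ≤ 8.
Exactly 8 works: 8 values at 1 and 4 at 9 total 44; raise one of the low values by 4 (still ≤ 8) to hit 48.

8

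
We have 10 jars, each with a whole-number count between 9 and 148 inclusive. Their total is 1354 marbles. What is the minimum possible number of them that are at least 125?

Suppose at most 10 − j of them reach 125; then j values are ≤ 124 and the rest ≤ 148.
The total is then ≤ 124·j + 148·(10 − j) = 1480 − 24j. For this to be ≥ 1354 we need j ≤ 5, so at least 10 − 5 = 5 must reach 125.
Exactly 5 works: 5 values at 148 and 5 at 124 total 1360; lower one of the high values by 6 (still ≥ 125) to hit 1354.

5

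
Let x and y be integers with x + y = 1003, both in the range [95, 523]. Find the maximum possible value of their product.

251502

For a fixed sum, the product xy is largest when x and y are as close as possible.
Taking x = 501 and y = 502 (both in [95, 523]) gives xy = 251502.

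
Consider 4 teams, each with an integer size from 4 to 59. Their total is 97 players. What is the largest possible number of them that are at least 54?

1

If k of the values are ≥ 54, the total is ≥ 54k + 4(4 − k).
Setting 54k + 4(4 − k) ≤ 97 gives 50k ≤ 81, so k ≤ 1.
k = 1 is achieved by 1 value at 54 and 3 at 4, total 66; add 31 to one value (staying below 54) to reach 97.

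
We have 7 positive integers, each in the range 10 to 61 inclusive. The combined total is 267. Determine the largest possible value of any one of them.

To make one integer as large as possible, make the other 6 as small as possible.
The other 6 contribute at least 6 × 10 = 60, leaving at most 267 − 60 = 207.
But each integer is capped at 61, so the maximum is 61.
Achievable: one at 61 and the other 6 totalling 206, which fits since 6 × 10 ≤ 206 ≤ 6 × 61.

61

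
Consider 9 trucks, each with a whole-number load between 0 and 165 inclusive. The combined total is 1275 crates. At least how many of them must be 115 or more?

5

If only k of them are at least 115, the other 9 − k are at most 114, so the total is at most k·165 + (9 − k)·114.
This must reach 1275, so k·165 + (9 − k)·114 ≥ 1275, giving k ≥ 5.
Exactly 5 works: 5 values at 165 and 4 at 114 total 1281; lower one of the high values by 6 (still ≥ 115) to hit 1275.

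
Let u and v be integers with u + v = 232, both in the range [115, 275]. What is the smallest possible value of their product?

13455

Since u + v is fixed, pushing one of them to its bound minimizes the product.
At the endpoint u = 115, v = 232 − 115 = 117, so uv = 115 × 117 = 13455.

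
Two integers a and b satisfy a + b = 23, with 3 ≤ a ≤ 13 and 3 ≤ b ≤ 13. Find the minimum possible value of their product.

ab = a(23 − a) is concave in a, so over [10, 13] it is minimized at an endpoint.
The extreme feasible split is a = 10, b = 13, giving ab = 130.

130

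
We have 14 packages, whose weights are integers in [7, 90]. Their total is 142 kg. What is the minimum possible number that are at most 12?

7

Let j be the number exceeding 12. Then the total is ≥ 13·j + 7·(14 − j) = 98 + 6j.
So 6j ≤ 44 and j ≤ 7; hence at least 14 − 7 = 7 are ≤ 12.
Exactly 7 works: 7 values at 7 and 7 at 13 total 140; raise one of the low values by 2 (still ≤ 12) to hit 142.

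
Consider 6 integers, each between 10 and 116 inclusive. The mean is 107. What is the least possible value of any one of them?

62

Minimizing one value means maximizing the remaining 5.
The total is 6 × 107 = 642.
The other 5 contribute at most 5 × 116 = 580, leaving at least 642 − 580 = 62.
Since 62 ≥ 10, this is achievable: one at 62 and 5 at 116.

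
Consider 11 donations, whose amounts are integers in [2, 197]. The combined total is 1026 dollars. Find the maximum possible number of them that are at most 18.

Suppose k of them are at most 18. Those contribute at most 18 each and the rest at most 197 each.
So the total is at most 18k + 197(11 − k) = 2167 − 179k. This must still be ≥ 1026, so k ≤ 6.
k = 6 is achieved by 6 values at 18 and 5 at 197, total 1093; lower one of the 197's by 67 (still > 18) to reach 1026.

6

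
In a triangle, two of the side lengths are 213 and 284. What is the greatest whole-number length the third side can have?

The third side must be less than 213 + 284 = 497.
The largest integer below 497 is 496.

496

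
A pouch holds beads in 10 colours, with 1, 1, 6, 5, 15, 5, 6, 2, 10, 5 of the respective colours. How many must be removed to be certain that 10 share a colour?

50

In the worst case you take as many as possible of each colour without reaching 10: 1 + 1 + 6 + 5 + 9 + 5 + 6 + 2 + 9 + 5 = 49.
The next one must give 10 of some colour, so 49 + 1 = 50.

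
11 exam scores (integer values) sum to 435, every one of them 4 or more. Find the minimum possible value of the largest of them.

40

The 11 values sum to 435, so their maximum is at least ⌈435/11⌉ = 40.
Equality holds with 6 values of 40 and 5 values of 39.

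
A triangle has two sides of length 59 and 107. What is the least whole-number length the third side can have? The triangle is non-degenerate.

49

The third side must exceed |59 − 107| = 48.
The smallest integer above 48 is 49.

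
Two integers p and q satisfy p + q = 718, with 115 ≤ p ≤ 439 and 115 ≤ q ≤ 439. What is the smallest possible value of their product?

122481

pq = p(718 − p) is concave in p, so over [279, 439] it is minimized at an endpoint.
At the endpoint p = 279, q = 718 − 279 = 439, so pq = 279 × 439 = 122481.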